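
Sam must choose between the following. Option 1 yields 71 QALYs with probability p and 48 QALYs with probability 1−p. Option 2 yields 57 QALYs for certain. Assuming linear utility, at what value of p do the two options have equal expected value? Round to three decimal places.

p·71 + (1−p)·48 = 57
23p + 48 = 57
p = (57 − 48) / 23

p = 0.391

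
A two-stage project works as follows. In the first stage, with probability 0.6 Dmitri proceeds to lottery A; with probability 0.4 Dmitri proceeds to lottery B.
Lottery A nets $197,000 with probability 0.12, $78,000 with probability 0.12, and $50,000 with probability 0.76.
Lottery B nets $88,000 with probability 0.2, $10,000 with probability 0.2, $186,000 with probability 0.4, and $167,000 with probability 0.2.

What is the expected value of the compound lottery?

$93,560

EV(A) = 0.12 × 197000 + 0.12 × 78000 + 0.76 × 50000 = 23640 + 9360 + 38000 = 71000
EV(B) = 0.2 × 88000 + 0.2 × 10000 + 0.4 × 186000 + 0.2 × 167000 = 17600 + 2000 + 74400 + 33400 = 127400
Overall = 0.6 × 71000 + 0.4 × 127400 = 42600 + 50960 = 93560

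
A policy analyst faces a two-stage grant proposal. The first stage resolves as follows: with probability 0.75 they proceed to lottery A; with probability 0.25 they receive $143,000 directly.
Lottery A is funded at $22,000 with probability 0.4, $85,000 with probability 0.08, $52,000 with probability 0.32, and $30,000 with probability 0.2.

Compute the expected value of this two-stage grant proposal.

$64,430

EV(A) = 0.4 × 22000 + 0.08 × 85000 + 0.32 × 52000 + 0.2 × 30000 = 8800 + 6800 + 16640 + 6000 = 38240
Branch B: 143000 (certain)
Overall = 0.75 × 38240 + 0.25 × 143000 = 28680 + 35750 = 64430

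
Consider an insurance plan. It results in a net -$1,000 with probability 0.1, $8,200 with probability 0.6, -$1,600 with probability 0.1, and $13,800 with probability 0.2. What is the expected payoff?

EV = 0.1 × (-1000) + 0.6 × 8200 + 0.1 × (-1600) + 0.2 × 13800 = -100 + 4920 − 160 + 2760 = 7420

$7,420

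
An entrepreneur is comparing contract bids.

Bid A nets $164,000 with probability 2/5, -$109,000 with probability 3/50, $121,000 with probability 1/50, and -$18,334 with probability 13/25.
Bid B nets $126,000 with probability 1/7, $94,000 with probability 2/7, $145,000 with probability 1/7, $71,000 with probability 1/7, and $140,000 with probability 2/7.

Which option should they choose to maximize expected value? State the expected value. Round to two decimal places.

Bid A = 2/5 × 164000 + 3/50 × (-109000) + 1/50 × 121000 + 13/25 × (-18334) = 65600 − 6540 + 2420 − 9533.68 = 51946.32
Bid B = 1/7 × 126000 + 2/7 × 94000 + 1/7 × 145000 + 1/7 × 71000 + 2/7 × 140000 = 18000 + 26857.1429 + 20714.2857 + 10142.8571 + 40000 = 115714.2857

Bid B ($115,714.29)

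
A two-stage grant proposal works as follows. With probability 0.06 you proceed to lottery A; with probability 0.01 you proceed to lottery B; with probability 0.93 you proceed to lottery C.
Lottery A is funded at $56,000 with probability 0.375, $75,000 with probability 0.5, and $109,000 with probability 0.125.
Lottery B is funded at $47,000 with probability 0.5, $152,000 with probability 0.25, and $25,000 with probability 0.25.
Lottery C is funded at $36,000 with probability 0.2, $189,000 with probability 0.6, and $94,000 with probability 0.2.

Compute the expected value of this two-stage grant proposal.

$134,647

EV(A) = 0.375 × 56000 + 0.5 × 75000 + 0.125 × 109000 = 21000 + 37500 + 13625 = 72125
EV(B) = 0.5 × 47000 + 0.25 × 152000 + 0.25 × 25000 = 23500 + 38000 + 6250 = 67750
EV(C) = 0.2 × 36000 + 0.6 × 189000 + 0.2 × 94000 = 7200 + 113400 + 18800 = 139400
Overall = 0.06 × 72125 + 0.01 × 67750 + 0.93 × 139400 = 4327.5 + 677.5 + 129642 = 134647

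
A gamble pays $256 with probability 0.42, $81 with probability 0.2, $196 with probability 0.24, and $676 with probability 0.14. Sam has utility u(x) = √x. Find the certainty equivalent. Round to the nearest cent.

$240.87

E[u] = 0.42·√256 + 0.2·√81 + 0.24·√196 + 0.14·√676 = 0.42·16 + 0.2·9 + 0.24·14 + 0.14·26 = 15.52
CE = (15.52)² = 240.8704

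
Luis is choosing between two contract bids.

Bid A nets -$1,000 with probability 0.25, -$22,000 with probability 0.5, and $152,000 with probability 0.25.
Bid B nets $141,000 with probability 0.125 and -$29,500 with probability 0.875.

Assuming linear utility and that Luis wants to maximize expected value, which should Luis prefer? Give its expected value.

Bid A = 0.25 × (-1000) + 0.5 × (-22000) + 0.25 × 152000 = -250 − 11000 + 38000 = 26750
Bid B = 0.125 × 141000 + 0.875 × (-29500) = 17625 − 25812.5 = -8187.5

Bid A ($26,750)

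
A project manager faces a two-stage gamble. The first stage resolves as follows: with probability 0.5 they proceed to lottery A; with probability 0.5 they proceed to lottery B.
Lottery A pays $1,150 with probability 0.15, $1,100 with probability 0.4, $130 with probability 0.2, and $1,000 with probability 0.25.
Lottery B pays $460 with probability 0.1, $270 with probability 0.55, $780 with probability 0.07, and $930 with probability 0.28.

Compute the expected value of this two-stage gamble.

EV(A) = 0.15 × 1150 + 0.4 × 1100 + 0.2 × 130 + 0.25 × 1000 = 172.5 + 440 + 26 + 250 = 888.5
EV(B) = 0.1 × 460 + 0.55 × 270 + 0.07 × 780 + 0.28 × 930 = 46 + 148.5 + 54.6 + 260.4 = 509.5
Overall = 0.5 × 888.5 + 0.5 × 509.5 = 444.25 + 254.75 = 699

$699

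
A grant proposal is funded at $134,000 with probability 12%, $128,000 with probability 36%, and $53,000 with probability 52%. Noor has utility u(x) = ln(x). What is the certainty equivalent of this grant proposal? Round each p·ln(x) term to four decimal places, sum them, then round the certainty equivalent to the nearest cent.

$81,373.10

E[u] = 0.12·ln(134000) + 0.36·ln(128000) + 0.52·ln(53000) = 1.4167 + 4.2335 + 5.6566 = 11.3068
CE = e^11.3068 ≈ 81373.10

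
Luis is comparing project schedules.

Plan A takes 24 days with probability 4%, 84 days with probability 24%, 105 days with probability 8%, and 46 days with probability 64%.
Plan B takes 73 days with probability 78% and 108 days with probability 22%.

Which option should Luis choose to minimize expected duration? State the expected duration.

Plan A (58.96 days)

Plan A = 0.04 × 24 + 0.24 × 84 + 0.08 × 105 + 0.64 × 46 = 0.96 + 20.16 + 8.4 + 29.44 = 58.96
Plan B = 0.78 × 73 + 0.22 × 108 = 56.94 + 23.76 = 80.7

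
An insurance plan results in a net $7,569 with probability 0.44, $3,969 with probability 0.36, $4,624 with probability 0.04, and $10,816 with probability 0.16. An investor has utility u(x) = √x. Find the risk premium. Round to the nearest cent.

E[u] = 0.44·√7569 + 0.36·√3969 + 0.04·√4624 + 0.16·√10816 = 0.44·87 + 0.36·63 + 0.04·68 + 0.16·104 = 80.32
CE = (80.32)² = 6451.3024
Risk premium = EV − CE = 6674.72 − 6451.3024 = 223.4176

$223.42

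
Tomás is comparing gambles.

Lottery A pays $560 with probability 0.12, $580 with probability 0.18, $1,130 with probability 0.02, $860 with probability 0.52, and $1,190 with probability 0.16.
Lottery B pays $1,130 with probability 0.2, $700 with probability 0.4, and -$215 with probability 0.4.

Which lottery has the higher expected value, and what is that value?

Lottery A ($831.80)

Lottery A = 0.12 × 560 + 0.18 × 580 + 0.02 × 1130 + 0.52 × 860 + 0.16 × 1190 = 67.2 + 104.4 + 22.6 + 447.2 + 190.4 = 831.8
Lottery B = 0.2 × 1130 + 0.4 × 700 + 0.4 × (-215) = 226 + 280 − 86 = 420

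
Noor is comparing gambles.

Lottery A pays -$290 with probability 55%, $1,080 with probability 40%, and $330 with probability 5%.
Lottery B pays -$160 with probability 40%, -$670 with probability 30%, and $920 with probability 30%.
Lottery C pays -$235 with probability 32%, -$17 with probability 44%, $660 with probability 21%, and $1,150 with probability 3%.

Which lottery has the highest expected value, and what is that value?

Lottery A ($289)

Lottery A = 0.55 × (-290) + 0.4 × 1080 + 0.05 × 330 = -159.5 + 432 + 16.5 = 289
Lottery B = 0.4 × (-160) + 0.3 × (-670) + 0.3 × 920 = -64 − 201 + 276 = 11
Lottery C = 0.32 × (-235) + 0.44 × (-17) + 0.21 × 660 + 0.03 × 1150 = -75.2 − 7.48 + 138.6 + 34.5 = 90.42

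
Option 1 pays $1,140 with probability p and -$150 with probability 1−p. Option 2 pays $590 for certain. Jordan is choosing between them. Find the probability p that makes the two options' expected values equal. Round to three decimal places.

p·1140 + (1−p)·(-150) = 590
1290p − 150 = 590
p = (590 + 150) / 1290

p = 0.574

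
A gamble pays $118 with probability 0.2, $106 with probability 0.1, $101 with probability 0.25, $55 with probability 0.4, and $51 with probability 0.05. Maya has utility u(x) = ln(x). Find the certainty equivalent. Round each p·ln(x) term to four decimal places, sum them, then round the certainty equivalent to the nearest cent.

E[u] = 0.2·ln(118) + 0.1·ln(106) + 0.25·ln(101) + 0.4·ln(55) + 0.05·ln(51) = 0.9541 + 0.4663 + 1.1538 + 1.6029 + 0.1966 = 4.3737
CE = e^4.3737 ≈ 79.34

$79.34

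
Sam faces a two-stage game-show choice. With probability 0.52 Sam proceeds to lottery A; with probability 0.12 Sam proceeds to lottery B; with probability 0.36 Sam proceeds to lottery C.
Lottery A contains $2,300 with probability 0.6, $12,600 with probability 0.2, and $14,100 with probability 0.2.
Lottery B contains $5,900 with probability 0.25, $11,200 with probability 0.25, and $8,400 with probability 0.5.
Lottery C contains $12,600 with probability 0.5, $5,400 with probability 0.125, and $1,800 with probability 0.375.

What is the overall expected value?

EV(A) = 0.6 × 2300 + 0.2 × 12600 + 0.2 × 14100 = 1380 + 2520 + 2820 = 6720
EV(B) = 0.25 × 5900 + 0.25 × 11200 + 0.5 × 8400 = 1475 + 2800 + 4200 = 8475
EV(C) = 0.5 × 12600 + 0.125 × 5400 + 0.375 × 1800 = 6300 + 675 + 675 = 7650
Overall = 0.52 × 6720 + 0.12 × 8475 + 0.36 × 7650 = 3494.4 + 1017 + 2754 = 7265.4

$7,265.40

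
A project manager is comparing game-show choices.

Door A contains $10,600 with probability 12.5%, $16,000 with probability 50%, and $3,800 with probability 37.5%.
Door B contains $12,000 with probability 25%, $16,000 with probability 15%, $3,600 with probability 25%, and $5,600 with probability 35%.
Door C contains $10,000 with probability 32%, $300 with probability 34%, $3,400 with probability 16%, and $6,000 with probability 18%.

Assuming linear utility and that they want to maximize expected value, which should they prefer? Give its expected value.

Door A ($10,750)

Door A = 0.125 × 10600 + 0.5 × 16000 + 0.375 × 3800 = 1325 + 8000 + 1425 = 10750
Door B = 0.25 × 12000 + 0.15 × 16000 + 0.25 × 3600 + 0.35 × 5600 = 3000 + 2400 + 900 + 1960 = 8260
Door C = 0.32 × 10000 + 0.34 × 300 + 0.16 × 3400 + 0.18 × 6000 = 3200 + 102 + 544 + 1080 = 4926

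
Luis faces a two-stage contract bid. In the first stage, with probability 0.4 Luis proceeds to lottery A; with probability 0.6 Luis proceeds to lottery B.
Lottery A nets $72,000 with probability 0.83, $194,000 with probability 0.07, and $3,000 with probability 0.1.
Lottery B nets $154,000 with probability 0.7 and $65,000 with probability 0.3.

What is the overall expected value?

$105,836

EV(A) = 0.83 × 72000 + 0.07 × 194000 + 0.1 × 3000 = 59760 + 13580 + 300 = 73640
EV(B) = 0.7 × 154000 + 0.3 × 65000 = 107800 + 19500 = 127300
Overall = 0.4 × 73640 + 0.6 × 127300 = 29456 + 76380 = 105836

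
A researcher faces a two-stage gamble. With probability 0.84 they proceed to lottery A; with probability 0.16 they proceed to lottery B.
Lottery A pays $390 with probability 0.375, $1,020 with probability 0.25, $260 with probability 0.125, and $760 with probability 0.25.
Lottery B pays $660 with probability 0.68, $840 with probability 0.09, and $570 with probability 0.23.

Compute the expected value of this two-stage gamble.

$628.83

EV(A) = 0.375 × 390 + 0.25 × 1020 + 0.125 × 260 + 0.25 × 760 = 146.25 + 255 + 32.5 + 190 = 623.75
EV(B) = 0.68 × 660 + 0.09 × 840 + 0.23 × 570 = 448.8 + 75.6 + 131.1 = 655.5
Overall = 0.84 × 623.75 + 0.16 × 655.5 = 523.95 + 104.88 = 628.83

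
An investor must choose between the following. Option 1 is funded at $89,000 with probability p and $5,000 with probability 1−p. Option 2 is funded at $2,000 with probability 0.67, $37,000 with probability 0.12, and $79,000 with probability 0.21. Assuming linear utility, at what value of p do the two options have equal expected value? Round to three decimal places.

EV(Option 2) = 0.67 × 2000 + 0.12 × 37000 + 0.21 × 79000 = 1340 + 4440 + 16590 = 22370
p·89000 + (1−p)·5000 = 22370
84000p + 5000 = 22370
p = (22370 − 5000) / 84000

p = 0.207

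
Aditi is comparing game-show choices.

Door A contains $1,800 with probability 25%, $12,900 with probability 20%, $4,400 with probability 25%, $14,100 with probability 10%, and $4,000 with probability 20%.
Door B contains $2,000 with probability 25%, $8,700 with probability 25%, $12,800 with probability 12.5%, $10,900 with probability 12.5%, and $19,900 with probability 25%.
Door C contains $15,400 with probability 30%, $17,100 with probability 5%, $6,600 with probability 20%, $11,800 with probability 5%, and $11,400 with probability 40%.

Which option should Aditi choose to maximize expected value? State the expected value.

Door C ($11,945)

Door A = 0.25 × 1800 + 0.2 × 12900 + 0.25 × 4400 + 0.1 × 14100 + 0.2 × 4000 = 450 + 2580 + 1100 + 1410 + 800 = 6340
Door B = 0.25 × 2000 + 0.25 × 8700 + 0.125 × 12800 + 0.125 × 10900 + 0.25 × 19900 = 500 + 2175 + 1600 + 1362.5 + 4975 = 10612.5
Door C = 0.3 × 15400 + 0.05 × 17100 + 0.2 × 6600 + 0.05 × 11800 + 0.4 × 11400 = 4620 + 855 + 1320 + 590 + 4560 = 11945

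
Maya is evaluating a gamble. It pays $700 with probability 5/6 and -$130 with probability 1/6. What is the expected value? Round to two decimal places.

EV = 5/6 × 700 + 1/6 × (-130) = 583.3333 − 21.6667 = 561.6667

$561.67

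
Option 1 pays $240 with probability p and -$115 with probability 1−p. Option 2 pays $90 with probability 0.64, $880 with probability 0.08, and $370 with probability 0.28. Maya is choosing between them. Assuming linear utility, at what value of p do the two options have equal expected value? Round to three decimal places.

EV(Option 2) = 0.64 × 90 + 0.08 × 880 + 0.28 × 370 = 57.6 + 70.4 + 103.6 = 231.6
p·240 + (1−p)·(-115) = 231.6
355p − 115 = 231.6
p = (231.6 + 115) / 355

p = 0.976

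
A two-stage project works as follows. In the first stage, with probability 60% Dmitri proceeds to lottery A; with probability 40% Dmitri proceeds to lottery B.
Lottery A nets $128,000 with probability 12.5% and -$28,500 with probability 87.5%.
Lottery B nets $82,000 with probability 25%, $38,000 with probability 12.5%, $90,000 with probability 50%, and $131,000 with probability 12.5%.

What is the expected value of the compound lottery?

$29,287.50

EV(A) = 0.125 × 128000 + 0.875 × (-28500) = 16000 − 24937.5 = -8937.5
EV(B) = 0.25 × 82000 + 0.125 × 38000 + 0.5 × 90000 + 0.125 × 131000 = 20500 + 4750 + 45000 + 16375 = 86625
Overall = 0.6 × (-8937.5) + 0.4 × 86625 = -5362.5 + 34650 = 29287.5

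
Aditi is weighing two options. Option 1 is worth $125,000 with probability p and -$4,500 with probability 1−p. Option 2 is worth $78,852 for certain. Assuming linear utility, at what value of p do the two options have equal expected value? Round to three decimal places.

p = 0.644

p·125000 + (1−p)·(-4500) = 78852
129500p − 4500 = 78852
p = (78852 + 4500) / 129500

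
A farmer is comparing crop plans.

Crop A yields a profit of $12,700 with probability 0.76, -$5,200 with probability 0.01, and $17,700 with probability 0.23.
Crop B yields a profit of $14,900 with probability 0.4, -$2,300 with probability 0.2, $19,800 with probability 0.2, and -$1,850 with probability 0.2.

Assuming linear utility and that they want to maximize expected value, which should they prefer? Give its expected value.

Crop A ($13,671)

Crop A = 0.76 × 12700 + 0.01 × (-5200) + 0.23 × 17700 = 9652 − 52 + 4071 = 13671
Crop B = 0.4 × 14900 + 0.2 × (-2300) + 0.2 × 19800 + 0.2 × (-1850) = 5960 − 460 + 3960 − 370 = 9090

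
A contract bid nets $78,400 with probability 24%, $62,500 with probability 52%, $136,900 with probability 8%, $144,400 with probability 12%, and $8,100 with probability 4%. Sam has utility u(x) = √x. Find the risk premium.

E[u] = 0.24·√78400 + 0.52·√62500 + 0.08·√136900 + 0.12·√144400 + 0.04·√8100 = 0.24·280 + 0.52·250 + 0.08·370 + 0.12·380 + 0.04·90 = 276
CE = (276)² = 76176
Risk premium = EV − CE = 79920 − 76176 = 3744

$3,744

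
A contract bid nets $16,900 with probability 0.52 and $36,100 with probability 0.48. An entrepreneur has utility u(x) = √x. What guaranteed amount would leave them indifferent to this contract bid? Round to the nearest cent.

E[u] = 0.52·√16900 + 0.48·√36100 = 0.52·130 + 0.48·190 = 158.8
CE = (158.8)² = 25217.44

$25,217.44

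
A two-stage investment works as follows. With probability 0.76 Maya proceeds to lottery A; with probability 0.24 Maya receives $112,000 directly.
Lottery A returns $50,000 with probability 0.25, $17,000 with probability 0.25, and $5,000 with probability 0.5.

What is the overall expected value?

$41,510

EV(A) = 0.25 × 50000 + 0.25 × 17000 + 0.5 × 5000 = 12500 + 4250 + 2500 = 19250
Branch B: 112000 (certain)
Overall = 0.76 × 19250 + 0.24 × 112000 = 14630 + 26880 = 41510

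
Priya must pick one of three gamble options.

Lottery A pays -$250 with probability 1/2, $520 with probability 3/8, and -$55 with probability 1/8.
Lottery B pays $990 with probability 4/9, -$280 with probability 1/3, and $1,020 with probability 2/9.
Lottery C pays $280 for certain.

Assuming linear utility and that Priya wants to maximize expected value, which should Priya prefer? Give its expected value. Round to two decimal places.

Lottery B ($573.33)

Lottery A = 1/2 × (-250) + 3/8 × 520 + 1/8 × (-55) = -125 + 195 − 6.875 = 63.125
Lottery B = 4/9 × 990 + 1/3 × (-280) + 2/9 × 1020 = 440 − 93.3333 + 226.6667 = 573.3333
Lottery C: 280 (certain)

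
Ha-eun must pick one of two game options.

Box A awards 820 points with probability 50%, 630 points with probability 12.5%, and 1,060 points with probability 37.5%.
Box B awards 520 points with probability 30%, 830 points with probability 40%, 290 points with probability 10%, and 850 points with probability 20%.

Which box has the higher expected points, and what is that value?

Box A (886.25 points)

Box A = 0.5 × 820 + 0.125 × 630 + 0.375 × 1060 = 410 + 78.75 + 397.5 = 886.25
Box B = 0.3 × 520 + 0.4 × 830 + 0.1 × 290 + 0.2 × 850 = 156 + 332 + 29 + 170 = 687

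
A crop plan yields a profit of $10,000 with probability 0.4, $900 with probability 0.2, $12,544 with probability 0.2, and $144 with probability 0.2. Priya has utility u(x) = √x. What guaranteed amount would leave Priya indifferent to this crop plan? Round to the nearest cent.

E[u] = 0.4·√10000 + 0.2·√900 + 0.2·√12544 + 0.2·√144 = 0.4·100 + 0.2·30 + 0.2·112 + 0.2·12 = 70.8
CE = (70.8)² = 5012.64

$5,012.64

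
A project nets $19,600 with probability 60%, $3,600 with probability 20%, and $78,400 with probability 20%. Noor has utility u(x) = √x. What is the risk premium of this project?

E[u] = 0.6·√19600 + 0.2·√3600 + 0.2·√78400 = 0.6·140 + 0.2·60 + 0.2·280 = 152
CE = (152)² = 23104
Risk premium = EV − CE = 28160 − 23104 = 5056

$5,056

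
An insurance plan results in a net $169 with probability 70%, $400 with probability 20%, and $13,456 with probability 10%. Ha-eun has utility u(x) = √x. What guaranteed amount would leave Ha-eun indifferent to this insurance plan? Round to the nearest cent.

E[u] = 0.7·√169 + 0.2·√400 + 0.1·√13456 = 0.7·13 + 0.2·20 + 0.1·116 = 24.7
CE = (24.7)² = 610.09

$610.09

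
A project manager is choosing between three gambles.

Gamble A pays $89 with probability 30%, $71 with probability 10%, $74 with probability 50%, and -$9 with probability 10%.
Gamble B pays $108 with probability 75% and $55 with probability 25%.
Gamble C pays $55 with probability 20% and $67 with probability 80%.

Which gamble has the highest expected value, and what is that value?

Gamble A = 0.3 × 89 + 0.1 × 71 + 0.5 × 74 + 0.1 × (-9) = 26.7 + 7.1 + 37 − 0.9 = 69.9
Gamble B = 0.75 × 108 + 0.25 × 55 = 81 + 13.75 = 94.75
Gamble C = 0.2 × 55 + 0.8 × 67 = 11 + 53.6 = 64.6

Gamble B ($94.75)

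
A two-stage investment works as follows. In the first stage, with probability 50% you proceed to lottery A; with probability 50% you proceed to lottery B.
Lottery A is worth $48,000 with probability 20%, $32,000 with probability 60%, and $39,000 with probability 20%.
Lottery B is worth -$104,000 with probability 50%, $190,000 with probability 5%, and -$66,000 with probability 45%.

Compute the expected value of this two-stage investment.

EV(A) = 0.2 × 48000 + 0.6 × 32000 + 0.2 × 39000 = 9600 + 19200 + 7800 = 36600
EV(B) = 0.5 × (-104000) + 0.05 × 190000 + 0.45 × (-66000) = -52000 + 9500 − 29700 = -72200
Overall = 0.5 × 36600 + 0.5 × (-72200) = 18300 − 36100 = -17800

-$17,800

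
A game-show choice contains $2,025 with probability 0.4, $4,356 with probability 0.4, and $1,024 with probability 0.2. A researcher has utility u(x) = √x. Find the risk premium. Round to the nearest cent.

$176.56

E[u] = 0.4·√2025 + 0.4·√4356 + 0.2·√1024 = 0.4·45 + 0.4·66 + 0.2·32 = 50.8
CE = (50.8)² = 2580.64
Risk premium = EV − CE = 2757.2 − 2580.64 = 176.56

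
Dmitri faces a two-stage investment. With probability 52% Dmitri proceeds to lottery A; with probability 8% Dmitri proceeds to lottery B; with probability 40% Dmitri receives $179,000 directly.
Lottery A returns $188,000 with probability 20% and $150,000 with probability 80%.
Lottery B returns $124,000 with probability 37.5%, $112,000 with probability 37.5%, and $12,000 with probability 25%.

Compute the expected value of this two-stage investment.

$160,872

EV(A) = 0.2 × 188000 + 0.8 × 150000 = 37600 + 120000 = 157600
EV(B) = 0.375 × 124000 + 0.375 × 112000 + 0.25 × 12000 = 46500 + 42000 + 3000 = 91500
Branch C: 179000 (certain)
Overall = 0.52 × 157600 + 0.08 × 91500 + 0.4 × 179000 = 81952 + 7320 + 71600 = 160872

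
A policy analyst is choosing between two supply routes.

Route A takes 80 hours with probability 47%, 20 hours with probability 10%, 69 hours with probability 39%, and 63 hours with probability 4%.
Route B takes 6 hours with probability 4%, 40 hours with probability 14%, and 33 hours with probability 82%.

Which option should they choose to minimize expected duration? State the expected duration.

Route A = 0.47 × 80 + 0.1 × 20 + 0.39 × 69 + 0.04 × 63 = 37.6 + 2 + 26.91 + 2.52 = 69.03
Route B = 0.04 × 6 + 0.14 × 40 + 0.82 × 33 = 0.24 + 5.6 + 27.06 = 32.9

Route B (32.9 hours)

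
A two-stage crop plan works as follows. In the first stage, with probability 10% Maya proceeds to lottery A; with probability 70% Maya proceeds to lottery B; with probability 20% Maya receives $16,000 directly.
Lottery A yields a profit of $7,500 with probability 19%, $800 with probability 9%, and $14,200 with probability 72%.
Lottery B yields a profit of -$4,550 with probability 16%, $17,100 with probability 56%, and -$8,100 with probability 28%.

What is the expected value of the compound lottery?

EV(A) = 0.19 × 7500 + 0.09 × 800 + 0.72 × 14200 = 1425 + 72 + 10224 = 11721
EV(B) = 0.16 × (-4550) + 0.56 × 17100 + 0.28 × (-8100) = -728 + 9576 − 2268 = 6580
Branch C: 16000 (certain)
Overall = 0.1 × 11721 + 0.7 × 6580 + 0.2 × 16000 = 1172.1 + 4606 + 3200 = 8978.1

$8,978.10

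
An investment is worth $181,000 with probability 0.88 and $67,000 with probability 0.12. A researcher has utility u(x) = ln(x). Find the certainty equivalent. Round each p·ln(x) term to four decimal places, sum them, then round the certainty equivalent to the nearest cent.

$160,652.67

E[u] = 0.88·ln(181000) + 0.12·ln(67000) = 10.6535 + 1.3335 = 11.9870
CE = e^11.9870 ≈ 160652.67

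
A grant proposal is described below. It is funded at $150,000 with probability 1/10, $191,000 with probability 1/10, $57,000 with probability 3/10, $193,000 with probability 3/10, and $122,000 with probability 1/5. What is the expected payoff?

EV = 1/10 × 150000 + 1/10 × 191000 + 3/10 × 57000 + 3/10 × 193000 + 1/5 × 122000 = 15000 + 19100 + 17100 + 57900 + 24400 = 133500

$133,500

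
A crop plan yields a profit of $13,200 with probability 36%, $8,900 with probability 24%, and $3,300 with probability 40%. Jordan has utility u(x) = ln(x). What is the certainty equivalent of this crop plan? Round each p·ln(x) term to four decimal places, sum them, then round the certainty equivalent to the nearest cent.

E[u] = 0.36·ln(13200) + 0.24·ln(8900) + 0.4·ln(3300) = 3.4157 + 2.1825 + 3.2407 = 8.8389
CE = e^8.8389 ≈ 6897.40

$6,897.40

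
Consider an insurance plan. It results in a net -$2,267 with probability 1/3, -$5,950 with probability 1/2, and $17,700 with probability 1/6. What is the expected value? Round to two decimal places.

EV = 1/3 × (-2267) + 1/2 × (-5950) + 1/6 × 17700 = -755.6667 − 2975 + 2950 = -780.6667

-$780.67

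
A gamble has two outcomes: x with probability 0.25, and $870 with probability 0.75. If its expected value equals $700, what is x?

0.25·x + 0.75·870 = 700
0.25·x = 700 − 652.5 = 47.5
x = 47.5 / 0.25 = 190

x = $190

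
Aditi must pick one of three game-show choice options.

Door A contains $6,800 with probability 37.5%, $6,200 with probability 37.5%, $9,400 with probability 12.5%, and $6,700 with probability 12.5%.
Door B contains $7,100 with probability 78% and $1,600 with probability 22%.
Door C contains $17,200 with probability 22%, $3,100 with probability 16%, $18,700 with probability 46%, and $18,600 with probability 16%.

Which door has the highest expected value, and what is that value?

Door A = 0.375 × 6800 + 0.375 × 6200 + 0.125 × 9400 + 0.125 × 6700 = 2550 + 2325 + 1175 + 837.5 = 6887.5
Door B = 0.78 × 7100 + 0.22 × 1600 = 5538 + 352 = 5890
Door C = 0.22 × 17200 + 0.16 × 3100 + 0.46 × 18700 + 0.16 × 18600 = 3784 + 496 + 8602 + 2976 = 15858

Door C ($15,858)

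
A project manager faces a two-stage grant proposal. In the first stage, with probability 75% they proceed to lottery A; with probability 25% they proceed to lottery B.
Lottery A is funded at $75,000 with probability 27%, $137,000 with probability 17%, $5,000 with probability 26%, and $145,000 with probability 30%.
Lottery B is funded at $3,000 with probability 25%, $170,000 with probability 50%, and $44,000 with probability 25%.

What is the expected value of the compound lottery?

$90,442.50

EV(A) = 0.27 × 75000 + 0.17 × 137000 + 0.26 × 5000 + 0.3 × 145000 = 20250 + 23290 + 1300 + 43500 = 88340
EV(B) = 0.25 × 3000 + 0.5 × 170000 + 0.25 × 44000 = 750 + 85000 + 11000 = 96750
Overall = 0.75 × 88340 + 0.25 × 96750 = 66255 + 24187.5 = 90442.5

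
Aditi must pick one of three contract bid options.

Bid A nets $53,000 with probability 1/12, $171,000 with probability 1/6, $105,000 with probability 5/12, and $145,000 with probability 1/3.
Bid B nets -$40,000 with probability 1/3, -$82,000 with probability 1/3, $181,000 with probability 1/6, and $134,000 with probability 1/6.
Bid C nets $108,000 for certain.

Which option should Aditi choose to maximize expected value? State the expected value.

Bid A ($125,000)

Bid A = 1/12 × 53000 + 1/6 × 171000 + 5/12 × 105000 + 1/3 × 145000 = 4416.6667 + 28500 + 43750 + 48333.3333 = 125000
Bid B = 1/3 × (-40000) + 1/3 × (-82000) + 1/6 × 181000 + 1/6 × 134000 = -13333.3333 − 27333.3333 + 30166.6667 + 22333.3333 = 11833.3333
Bid C: 108000 (certain)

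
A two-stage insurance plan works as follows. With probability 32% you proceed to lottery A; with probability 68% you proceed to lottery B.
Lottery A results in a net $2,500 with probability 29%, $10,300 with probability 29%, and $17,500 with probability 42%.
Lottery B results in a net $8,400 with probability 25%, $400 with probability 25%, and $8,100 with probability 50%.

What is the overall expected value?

EV(A) = 0.29 × 2500 + 0.29 × 10300 + 0.42 × 17500 = 725 + 2987 + 7350 = 11062
EV(B) = 0.25 × 8400 + 0.25 × 400 + 0.5 × 8100 = 2100 + 100 + 4050 = 6250
Overall = 0.32 × 11062 + 0.68 × 6250 = 3539.84 + 4250 = 7789.84

$7,789.84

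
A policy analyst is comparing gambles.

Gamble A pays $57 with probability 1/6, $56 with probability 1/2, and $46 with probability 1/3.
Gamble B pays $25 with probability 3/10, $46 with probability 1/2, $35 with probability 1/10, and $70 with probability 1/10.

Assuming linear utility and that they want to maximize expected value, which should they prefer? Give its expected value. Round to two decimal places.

Gamble A = 1/6 × 57 + 1/2 × 56 + 1/3 × 46 = 9.5 + 28 + 15.3333 = 52.8333
Gamble B = 3/10 × 25 + 1/2 × 46 + 1/10 × 35 + 1/10 × 70 = 7.5 + 23 + 3.5 + 7 = 41

Gamble A ($52.83)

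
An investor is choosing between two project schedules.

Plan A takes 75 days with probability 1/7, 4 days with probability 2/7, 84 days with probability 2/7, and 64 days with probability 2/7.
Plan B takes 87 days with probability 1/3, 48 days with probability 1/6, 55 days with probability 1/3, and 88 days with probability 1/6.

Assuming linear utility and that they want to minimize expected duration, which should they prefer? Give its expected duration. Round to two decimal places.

Plan A (54.14 days)

Plan A = 1/7 × 75 + 2/7 × 4 + 2/7 × 84 + 2/7 × 64 = 10.7143 + 1.1429 + 24 + 18.2857 = 54.1429
Plan B = 1/3 × 87 + 1/6 × 48 + 1/3 × 55 + 1/6 × 88 = 29 + 8 + 18.3333 + 14.6667 = 70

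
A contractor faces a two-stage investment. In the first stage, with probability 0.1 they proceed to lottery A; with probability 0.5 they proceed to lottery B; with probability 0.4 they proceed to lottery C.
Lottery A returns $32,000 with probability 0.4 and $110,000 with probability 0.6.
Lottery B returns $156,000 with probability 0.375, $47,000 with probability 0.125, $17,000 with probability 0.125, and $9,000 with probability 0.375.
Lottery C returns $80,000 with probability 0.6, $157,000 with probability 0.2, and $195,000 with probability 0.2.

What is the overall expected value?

$90,177.50

EV(A) = 0.4 × 32000 + 0.6 × 110000 = 12800 + 66000 = 78800
EV(B) = 0.375 × 156000 + 0.125 × 47000 + 0.125 × 17000 + 0.375 × 9000 = 58500 + 5875 + 2125 + 3375 = 69875
EV(C) = 0.6 × 80000 + 0.2 × 157000 + 0.2 × 195000 = 48000 + 31400 + 39000 = 118400
Overall = 0.1 × 78800 + 0.5 × 69875 + 0.4 × 118400 = 7880 + 34937.5 + 47360 = 90177.5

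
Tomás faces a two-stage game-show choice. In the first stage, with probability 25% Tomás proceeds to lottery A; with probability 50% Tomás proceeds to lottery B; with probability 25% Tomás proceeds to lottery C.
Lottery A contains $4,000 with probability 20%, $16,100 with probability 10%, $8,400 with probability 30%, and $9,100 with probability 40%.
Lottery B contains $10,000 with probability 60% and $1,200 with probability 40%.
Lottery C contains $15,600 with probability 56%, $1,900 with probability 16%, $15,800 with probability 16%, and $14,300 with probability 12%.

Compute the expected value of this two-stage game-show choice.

$8,703.50

EV(A) = 0.2 × 4000 + 0.1 × 16100 + 0.3 × 8400 + 0.4 × 9100 = 800 + 1610 + 2520 + 3640 = 8570
EV(B) = 0.6 × 10000 + 0.4 × 1200 = 6000 + 480 = 6480
EV(C) = 0.56 × 15600 + 0.16 × 1900 + 0.16 × 15800 + 0.12 × 14300 = 8736 + 304 + 2528 + 1716 = 13284
Overall = 0.25 × 8570 + 0.5 × 6480 + 0.25 × 13284 = 2142.5 + 3240 + 3321 = 8703.5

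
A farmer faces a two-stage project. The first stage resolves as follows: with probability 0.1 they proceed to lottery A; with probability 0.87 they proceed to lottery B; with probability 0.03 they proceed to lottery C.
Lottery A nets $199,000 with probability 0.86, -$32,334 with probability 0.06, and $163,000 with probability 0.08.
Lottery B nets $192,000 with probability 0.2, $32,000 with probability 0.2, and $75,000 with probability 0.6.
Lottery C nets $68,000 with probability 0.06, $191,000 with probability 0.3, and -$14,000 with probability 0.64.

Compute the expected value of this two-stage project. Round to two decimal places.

$97,922.60

EV(A) = 0.86 × 199000 + 0.06 × (-32334) + 0.08 × 163000 = 171140 − 1940.04 + 13040 = 182239.96
EV(B) = 0.2 × 192000 + 0.2 × 32000 + 0.6 × 75000 = 38400 + 6400 + 45000 = 89800
EV(C) = 0.06 × 68000 + 0.3 × 191000 + 0.64 × (-14000) = 4080 + 57300 − 8960 = 52420
Overall = 0.1 × 182239.96 + 0.87 × 89800 + 0.03 × 52420 = 18223.996 + 78126 + 1572.6 = 97922.596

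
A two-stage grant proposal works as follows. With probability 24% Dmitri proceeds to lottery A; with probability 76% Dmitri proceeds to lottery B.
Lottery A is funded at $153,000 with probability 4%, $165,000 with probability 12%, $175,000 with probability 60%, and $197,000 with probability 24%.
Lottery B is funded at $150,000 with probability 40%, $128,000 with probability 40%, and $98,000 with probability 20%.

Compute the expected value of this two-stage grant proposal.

EV(A) = 0.04 × 153000 + 0.12 × 165000 + 0.6 × 175000 + 0.24 × 197000 = 6120 + 19800 + 105000 + 47280 = 178200
EV(B) = 0.4 × 150000 + 0.4 × 128000 + 0.2 × 98000 = 60000 + 51200 + 19600 = 130800
Overall = 0.24 × 178200 + 0.76 × 130800 = 42768 + 99408 = 142176

$142,176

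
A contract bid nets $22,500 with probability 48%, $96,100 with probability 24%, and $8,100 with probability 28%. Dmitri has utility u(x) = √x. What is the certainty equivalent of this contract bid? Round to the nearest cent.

E[u] = 0.48·√22500 + 0.24·√96100 + 0.28·√8100 = 0.48·150 + 0.24·310 + 0.28·90 = 171.6
CE = (171.6)² = 29446.56

$29,446.56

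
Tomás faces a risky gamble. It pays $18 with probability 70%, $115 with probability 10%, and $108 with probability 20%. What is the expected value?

$45.70

EV = 0.7 × 18 + 0.1 × 115 + 0.2 × 108 = 12.6 + 11.5 + 21.6 = 45.7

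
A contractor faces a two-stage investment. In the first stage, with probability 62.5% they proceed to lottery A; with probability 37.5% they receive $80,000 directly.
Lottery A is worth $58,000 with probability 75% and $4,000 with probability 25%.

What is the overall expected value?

EV(A) = 0.75 × 58000 + 0.25 × 4000 = 43500 + 1000 = 44500
Branch B: 80000 (certain)
Overall = 0.625 × 44500 + 0.375 × 80000 = 27812.5 + 30000 = 57812.5

$57,812.50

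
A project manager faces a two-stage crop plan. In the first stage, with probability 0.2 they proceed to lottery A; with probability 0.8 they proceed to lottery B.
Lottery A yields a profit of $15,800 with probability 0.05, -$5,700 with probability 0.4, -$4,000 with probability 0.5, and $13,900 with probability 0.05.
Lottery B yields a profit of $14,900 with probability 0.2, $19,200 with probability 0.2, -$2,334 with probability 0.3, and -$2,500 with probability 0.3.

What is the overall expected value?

EV(A) = 0.05 × 15800 + 0.4 × (-5700) + 0.5 × (-4000) + 0.05 × 13900 = 790 − 2280 − 2000 + 695 = -2795
EV(B) = 0.2 × 14900 + 0.2 × 19200 + 0.3 × (-2334) + 0.3 × (-2500) = 2980 + 3840 − 700.2 − 750 = 5369.8
Overall = 0.2 × (-2795) + 0.8 × 5369.8 = -559 + 4295.84 = 3736.84

$3,736.84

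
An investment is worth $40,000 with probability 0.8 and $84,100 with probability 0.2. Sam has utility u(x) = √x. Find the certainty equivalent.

E[u] = 0.8·√40000 + 0.2·√84100 = 0.8·200 + 0.2·290 = 218
CE = (218)² = 47524

$47,524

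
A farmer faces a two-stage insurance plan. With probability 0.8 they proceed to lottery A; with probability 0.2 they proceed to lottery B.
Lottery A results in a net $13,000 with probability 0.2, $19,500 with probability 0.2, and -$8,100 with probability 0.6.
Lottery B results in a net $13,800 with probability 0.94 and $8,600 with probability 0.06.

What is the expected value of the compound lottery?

$4,009.60

EV(A) = 0.2 × 13000 + 0.2 × 19500 + 0.6 × (-8100) = 2600 + 3900 − 4860 = 1640
EV(B) = 0.94 × 13800 + 0.06 × 8600 = 12972 + 516 = 13488
Overall = 0.8 × 1640 + 0.2 × 13488 = 1312 + 2697.6 = 4009.6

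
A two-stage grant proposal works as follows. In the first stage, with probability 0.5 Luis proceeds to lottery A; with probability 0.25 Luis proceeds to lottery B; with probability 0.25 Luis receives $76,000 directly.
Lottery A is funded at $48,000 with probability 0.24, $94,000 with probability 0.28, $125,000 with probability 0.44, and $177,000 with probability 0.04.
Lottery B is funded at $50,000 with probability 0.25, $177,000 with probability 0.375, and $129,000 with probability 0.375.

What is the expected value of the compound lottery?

$100,772.50

EV(A) = 0.24 × 48000 + 0.28 × 94000 + 0.44 × 125000 + 0.04 × 177000 = 11520 + 26320 + 55000 + 7080 = 99920
EV(B) = 0.25 × 50000 + 0.375 × 177000 + 0.375 × 129000 = 12500 + 66375 + 48375 = 127250
Branch C: 76000 (certain)
Overall = 0.5 × 99920 + 0.25 × 127250 + 0.25 × 76000 = 49960 + 31812.5 + 19000 = 100772.5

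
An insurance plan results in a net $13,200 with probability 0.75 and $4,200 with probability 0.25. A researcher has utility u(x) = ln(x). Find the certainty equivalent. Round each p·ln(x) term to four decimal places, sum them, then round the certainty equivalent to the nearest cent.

E[u] = 0.75·ln(13200) + 0.25·ln(4200) = 7.1160 + 2.0857 = 9.2017
CE = e^9.2017 ≈ 9913.97

$9,913.97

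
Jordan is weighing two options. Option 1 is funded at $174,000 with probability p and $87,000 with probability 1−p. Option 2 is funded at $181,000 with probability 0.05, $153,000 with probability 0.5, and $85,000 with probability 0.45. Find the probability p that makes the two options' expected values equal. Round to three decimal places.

p = 0.423

EV(Option 2) = 0.05 × 181000 + 0.5 × 153000 + 0.45 × 85000 = 9050 + 76500 + 38250 = 123800
p·174000 + (1−p)·87000 = 123800
87000p + 87000 = 123800
p = (123800 − 87000) / 87000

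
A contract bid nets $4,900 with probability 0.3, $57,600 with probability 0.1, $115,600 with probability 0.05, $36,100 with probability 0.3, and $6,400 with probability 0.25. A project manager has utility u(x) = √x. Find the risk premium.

$6,119

E[u] = 0.3·√4900 + 0.1·√57600 + 0.05·√115600 + 0.3·√36100 + 0.25·√6400 = 0.3·70 + 0.1·240 + 0.05·340 + 0.3·190 + 0.25·80 = 139
CE = (139)² = 19321
Risk premium = EV − CE = 25440 − 19321 = 6119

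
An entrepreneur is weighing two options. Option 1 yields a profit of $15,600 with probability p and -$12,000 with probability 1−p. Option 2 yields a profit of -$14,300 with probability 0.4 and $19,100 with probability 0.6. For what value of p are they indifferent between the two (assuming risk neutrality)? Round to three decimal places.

p = 0.643

EV(Option 2) = 0.4 × (-14300) + 0.6 × 19100 = -5720 + 11460 = 5740
p·15600 + (1−p)·(-12000) = 5740
27600p − 12000 = 5740
p = (5740 + 12000) / 27600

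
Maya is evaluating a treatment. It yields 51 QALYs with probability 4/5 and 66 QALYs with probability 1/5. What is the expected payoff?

54 QALYs

EV = 4/5 × 51 + 1/5 × 66 = 40.8 + 13.2 = 54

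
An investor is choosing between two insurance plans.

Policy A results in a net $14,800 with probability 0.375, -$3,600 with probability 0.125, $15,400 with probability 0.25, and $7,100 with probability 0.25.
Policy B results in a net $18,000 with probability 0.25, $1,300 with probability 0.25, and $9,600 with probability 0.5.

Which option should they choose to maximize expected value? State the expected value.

Policy A ($10,725)

Policy A = 0.375 × 14800 + 0.125 × (-3600) + 0.25 × 15400 + 0.25 × 7100 = 5550 − 450 + 3850 + 1775 = 10725
Policy B = 0.25 × 18000 + 0.25 × 1300 + 0.5 × 9600 = 4500 + 325 + 4800 = 9625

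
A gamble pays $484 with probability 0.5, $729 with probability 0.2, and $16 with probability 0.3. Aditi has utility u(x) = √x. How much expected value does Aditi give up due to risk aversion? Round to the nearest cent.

$82.84

E[u] = 0.5·√484 + 0.2·√729 + 0.3·√16 = 0.5·22 + 0.2·27 + 0.3·4 = 17.6
CE = (17.6)² = 309.76
Risk premium = EV − CE = 392.6 − 309.76 = 82.84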